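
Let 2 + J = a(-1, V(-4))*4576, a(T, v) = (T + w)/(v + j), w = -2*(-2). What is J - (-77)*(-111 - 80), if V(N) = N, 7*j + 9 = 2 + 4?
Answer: -552075/31 ≈ -17809.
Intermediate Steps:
j = -3/7 (j = -9/7 + (2 + 4)/7 = -9/7 + (1/7)*6 = -9/7 + 6/7 = -3/7 ≈ -0.42857)
w = 4
a(T, v) = (4 + T)/(-3/7 + v) (a(T, v) = (T + 4)/(v - 3/7) = (4 + T)/(-3/7 + v))
J = -96158/31 (J = -2 + (7*(4 - 1)/(-3 + 7*(-4)))*4576 = -2 + (7*3/(-3 - 28))*4576 = -2 + (7*3/(-31))*4576 = -2 + (7*(-1/31)*3)*4576 = -2 - 21/31*4576 = -2 - 96096/31 = -96158/31 ≈ -3101.9)
J - (-77)*(-111 - 80) = -96158/31 - (-77)*(-111 - 80) = -96158/31 - (-77)*(-191) = -96158/31 - 1*14707 = -96158/31 - 14707 = -552075/31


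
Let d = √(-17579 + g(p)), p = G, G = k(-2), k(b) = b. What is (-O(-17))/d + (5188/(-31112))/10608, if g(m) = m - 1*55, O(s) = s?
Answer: -1297/82509024 - 17*I*√4409/8818 ≈ -1.572e-5 - 0.12801*I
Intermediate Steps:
G = -2
p = -2
g(m) = -55 + m (g(m) = m - 55 = -55 + m)
d = 2*I*√4409 (d = √(-17579 + (-55 - 2)) = √(-17579 - 57) = √(-17636) = 2*I*√4409 ≈ 132.8*I)
(-O(-17))/d + (5188/(-31112))/10608 = (-1*(-17))/((2*I*√4409)) + (5188/(-31112))/10608 = 17*(-I*√4409/8818) + (5188*(-1/31112))*(1/10608) = -17*I*√4409/8818 - 1297/7778*1/10608 = -17*I*√4409/8818 - 1297/82509024 = -1297/82509024 - 17*I*√4409/8818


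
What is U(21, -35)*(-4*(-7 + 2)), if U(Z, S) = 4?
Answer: 80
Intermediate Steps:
U(21, -35)*(-4*(-7 + 2)) = 4*(-4*(-7 + 2)) = 4*(-4*(-5)) = 4*20 = 80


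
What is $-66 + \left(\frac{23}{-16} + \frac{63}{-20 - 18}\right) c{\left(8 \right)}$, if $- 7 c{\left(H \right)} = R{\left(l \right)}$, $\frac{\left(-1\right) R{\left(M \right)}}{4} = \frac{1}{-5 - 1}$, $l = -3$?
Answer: $- \frac{209731}{3192} \approx -65.705$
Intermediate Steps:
$R{\left(M \right)} = \frac{2}{3}$ ($R{\left(M \right)} = - \frac{4}{-5 - 1} = - \frac{4}{-6} = \left(-4\right) \left(- \frac{1}{6}\right) = \frac{2}{3}$)
$c{\left(H \right)} = - \frac{2}{21}$ ($c{\left(H \right)} = \left(- \frac{1}{7}\right) \frac{2}{3} = - \frac{2}{21}$)
$-66 + \left(\frac{23}{-16} + \frac{63}{-20 - 18}\right) c{\left(8 \right)} = -66 + \left(\frac{23}{-16} + \frac{63}{-20 - 18}\right) \left(- \frac{2}{21}\right) = -66 + \left(23 \left(- \frac{1}{16}\right) + \frac{63}{-38}\right) \left(- \frac{2}{21}\right) = -66 + \left(- \frac{23}{16} + 63 \left(- \frac{1}{38}\right)\right) \left(- \frac{2}{21}\right) = -66 + \left(- \frac{23}{16} - \frac{63}{38}\right) \left(- \frac{2}{21}\right) = -66 - - \frac{941}{3192} = -66 + \frac{941}{3192} = - \frac{209731}{3192}$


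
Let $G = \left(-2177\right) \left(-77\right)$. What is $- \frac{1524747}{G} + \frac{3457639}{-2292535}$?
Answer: $- \frac{11880864232}{1120394605} \approx -10.604$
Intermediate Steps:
$G = 167629$
$- \frac{1524747}{G} + \frac{3457639}{-2292535} = - \frac{1524747}{167629} + \frac{3457639}{-2292535} = \left(-1524747\right) \frac{1}{167629} + 3457639 \left(- \frac{1}{2292535}\right) = - \frac{217821}{23947} - \frac{3457639}{2292535} = - \frac{11880864232}{1120394605}$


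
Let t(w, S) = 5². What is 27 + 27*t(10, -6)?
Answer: 702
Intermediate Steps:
t(w, S) = 25
27 + 27*t(10, -6) = 27 + 27*25 = 27 + 675 = 702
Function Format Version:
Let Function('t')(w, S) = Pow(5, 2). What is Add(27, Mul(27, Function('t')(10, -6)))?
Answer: 702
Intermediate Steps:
Function('t')(w, S) = 25
Add(27, Mul(27, Function('t')(10, -6))) = Add(27, Mul(27, 25)) = Add(27, 675) = 702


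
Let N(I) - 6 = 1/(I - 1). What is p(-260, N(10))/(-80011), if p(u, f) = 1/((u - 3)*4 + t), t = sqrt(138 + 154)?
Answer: 263/22131282633 + sqrt(73)/44262565266 ≈ 1.2077e-8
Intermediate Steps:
N(I) = 6 + 1/(-1 + I) (N(I) = 6 + 1/(I - 1) = 6 + 1/(-1 + I))
t = 2*sqrt(73) (t = sqrt(292) = 2*sqrt(73) ≈ 17.088)
p(u, f) = 1/(-12 + 2*sqrt(73) + 4*u) (p(u, f) = 1/((u - 3)*4 + 2*sqrt(73)) = 1/((-3 + u)*4 + 2*sqrt(73)) = 1/((-12 + 4*u) + 2*sqrt(73)) = 1/(-12 + 2*sqrt(73) + 4*u))
p(-260, N(10))/(-80011) = (1/(2*(-6 + sqrt(73) + 2*(-260))))/(-80011) = (1/(2*(-6 + sqrt(73) - 520)))*(-1/80011) = (1/(2*(-526 + sqrt(73))))*(-1/80011) = -1/(160022*(-526 + sqrt(73)))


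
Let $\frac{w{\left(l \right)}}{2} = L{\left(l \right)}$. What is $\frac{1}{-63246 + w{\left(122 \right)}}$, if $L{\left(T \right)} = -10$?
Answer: $- \frac{1}{63266} \approx -1.5806 \cdot 10^{-5}$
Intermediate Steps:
$w{\left(l \right)} = -20$ ($w{\left(l \right)} = 2 \left(-10\right) = -20$)
$\frac{1}{-63246 + w{\left(122 \right)}} = \frac{1}{-63246 - 20} = \frac{1}{-63266} = - \frac{1}{63266}$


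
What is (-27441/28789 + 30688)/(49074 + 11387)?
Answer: 883449391/1740611729 ≈ 0.50755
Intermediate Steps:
(-27441/28789 + 30688)/(49074 + 11387) = (-27441*1/28789 + 30688)/60461 = (-27441/28789 + 30688)*(1/60461) = (883449391/28789)*(1/60461) = 883449391/1740611729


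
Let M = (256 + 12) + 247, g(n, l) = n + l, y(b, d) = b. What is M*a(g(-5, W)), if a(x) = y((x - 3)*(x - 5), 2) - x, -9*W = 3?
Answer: 423845/9 ≈ 47094.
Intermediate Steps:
W = -1/3 (W = -1/9*3 = -1/3 ≈ -0.33333)
g(n, l) = l + n
M = 515 (M = 268 + 247 = 515)
a(x) = -x + (-5 + x)*(-3 + x) (a(x) = (x - 3)*(x - 5) - x = (-3 + x)*(-5 + x) - x = (-5 + x)*(-3 + x) - x = -x + (-5 + x)*(-3 + x))
M*a(g(-5, W)) = 515*(15 + (-1/3 - 5)**2 - 9*(-1/3 - 5)) = 515*(15 + (-16/3)**2 - 9*(-16/3)) = 515*(15 + 256/9 + 48) = 515*(823/9) = 423845/9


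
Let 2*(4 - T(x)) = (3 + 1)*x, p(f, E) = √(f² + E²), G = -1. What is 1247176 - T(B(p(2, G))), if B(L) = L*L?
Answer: 1247182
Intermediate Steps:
p(f, E) = √(E² + f²)
B(L) = L²
T(x) = 4 - 2*x (T(x) = 4 - (3 + 1)*x/2 = 4 - 2*x)
1247176 - T(B(p(2, G))) = 1247176 - (4 - 2*(√((-1)² + 2²))²) = 1247176 - (4 - 2*(√(1 + 4))²) = 1247176 - (4 - 2*(√5)²) = 1247176 - (4 - 2*5) = 1247176 - (4 - 10) = 1247176 - 1*(-6) = 1247176 + 6 = 1247182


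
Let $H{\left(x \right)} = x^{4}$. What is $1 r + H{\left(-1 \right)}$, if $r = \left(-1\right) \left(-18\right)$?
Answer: $19$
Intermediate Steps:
$r = 18$
$1 r + H{\left(-1 \right)} = 1 \cdot 18 + \left(-1\right)^{4} = 18 + 1 = 19$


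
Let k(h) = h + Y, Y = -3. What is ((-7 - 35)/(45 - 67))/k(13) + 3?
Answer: 351/110 ≈ 3.1909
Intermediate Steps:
k(h) = -3 + h (k(h) = h - 3 = -3 + h)
((-7 - 35)/(45 - 67))/k(13) + 3 = ((-7 - 35)/(45 - 67))/(-3 + 13) + 3 = (-42/(-22))/10 + 3 = (-42*(-1/22))/10 + 3 = (⅒)*(21/11) + 3 = 21/110 + 3 = 351/110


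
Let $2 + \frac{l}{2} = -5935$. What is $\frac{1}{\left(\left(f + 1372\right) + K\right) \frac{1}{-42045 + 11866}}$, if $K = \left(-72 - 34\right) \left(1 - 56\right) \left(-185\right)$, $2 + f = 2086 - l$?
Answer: $\frac{30179}{1063220} \approx 0.028385$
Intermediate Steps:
$l = -11874$ ($l = -4 + 2 \left(-5935\right) = -4 - 11870 = -11874$)
$f = 13958$ ($f = -2 + \left(2086 - -11874\right) = -2 + \left(2086 + 11874\right) = -2 + 13960 = 13958$)
$K = -1078550$ ($K = \left(-106\right) \left(-55\right) \left(-185\right) = 5830 \left(-185\right) = -1078550$)
$\frac{1}{\left(\left(f + 1372\right) + K\right) \frac{1}{-42045 + 11866}} = \frac{1}{\left(\left(13958 + 1372\right) - 1078550\right) \frac{1}{-42045 + 11866}} = \frac{1}{\left(15330 - 1078550\right) \frac{1}{-30179}} = \frac{1}{\left(-1063220\right) \left(- \frac{1}{30179}\right)} = \frac{1}{\frac{1063220}{30179}} = \frac{30179}{1063220}$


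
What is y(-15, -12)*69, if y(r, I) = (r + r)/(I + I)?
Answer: 345/4 ≈ 86.250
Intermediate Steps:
y(r, I) = r/I (y(r, I) = (2*r)/((2*I)) = (2*r)*(1/(2*I)) = r/I)
y(-15, -12)*69 = -15/(-12)*69 = -15*(-1/12)*69 = (5/4)*69 = 345/4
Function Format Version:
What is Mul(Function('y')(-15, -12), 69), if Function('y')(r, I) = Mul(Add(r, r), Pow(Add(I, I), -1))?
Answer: Rational(345, 4) ≈ 86.250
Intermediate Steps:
Function('y')(r, I) = Mul(r, Pow(I, -1)) (Function('y')(r, I) = Mul(Mul(2, r), Pow(Mul(2, I), -1)) = Mul(Mul(2, r), Mul(Rational(1, 2), Pow(I, -1))) = Mul(r, Pow(I, -1)))
Mul(Function('y')(-15, -12), 69) = Mul(Mul(-15, Pow(-12, -1)), 69) = Mul(Mul(-15, Rational(-1, 12)), 69) = Mul(Rational(5, 4), 69) = Rational(345, 4)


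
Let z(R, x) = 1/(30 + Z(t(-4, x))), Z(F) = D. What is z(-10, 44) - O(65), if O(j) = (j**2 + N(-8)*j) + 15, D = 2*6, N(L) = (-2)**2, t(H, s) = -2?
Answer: -188999/42 ≈ -4500.0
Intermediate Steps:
N(L) = 4
D = 12
O(j) = 15 + j**2 + 4*j (O(j) = (j**2 + 4*j) + 15 = 15 + j**2 + 4*j)
Z(F) = 12
z(R, x) = 1/42 (z(R, x) = 1/(30 + 12) = 1/42)
z(-10, 44) - O(65) = 1/42 - (15 + 65**2 + 4*65) = 1/42 - (15 + 4225 + 260) = 1/42 - 1*4500 = 1/42 - 4500 = -188999/42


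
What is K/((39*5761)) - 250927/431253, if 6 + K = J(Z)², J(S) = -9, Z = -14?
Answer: -18781894486/32297830929 ≈ -0.58152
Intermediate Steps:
K = 75 (K = -6 + (-9)² = -6 + 81 = 75)
K/((39*5761)) - 250927/431253 = 75/((39*5761)) - 250927/431253 = 75/224679 - 250927*1/431253 = 75*(1/224679) - 250927/431253 = 25/74893 - 250927/431253 = -18781894486/32297830929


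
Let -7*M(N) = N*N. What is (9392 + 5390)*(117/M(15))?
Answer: -1345162/25 ≈ -53807.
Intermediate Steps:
M(N) = -N²/7 (M(N) = -N*N/7 = -N²/7)
(9392 + 5390)*(117/M(15)) = (9392 + 5390)*(117/((-⅐*15²))) = 14782*(117/((-⅐*225))) = 14782*(117/(-225/7)) = 14782*(117*(-7/225)) = 14782*(-91/25) = -1345162/25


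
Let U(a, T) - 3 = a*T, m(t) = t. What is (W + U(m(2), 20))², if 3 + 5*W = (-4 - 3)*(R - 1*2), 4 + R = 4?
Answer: 51076/25 ≈ 2043.0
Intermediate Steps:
R = 0 (R = -4 + 4 = 0)
U(a, T) = 3 + T*a (U(a, T) = 3 + a*T = 3 + T*a)
W = 11/5 (W = -⅗ + ((-4 - 3)*(0 - 1*2))/5 = -⅗ + (-7*(0 - 2))/5 = -⅗ + (-7*(-2))/5 = -⅗ + (⅕)*14 = -⅗ + 14/5 = 11/5 ≈ 2.2000)
(W + U(m(2), 20))² = (11/5 + (3 + 20*2))² = (11/5 + (3 + 40))² = (11/5 + 43)² = (226/5)² = 51076/25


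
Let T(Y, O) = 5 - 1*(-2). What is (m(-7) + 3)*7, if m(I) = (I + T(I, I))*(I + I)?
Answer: 21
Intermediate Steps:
T(Y, O) = 7 (T(Y, O) = 5 + 2 = 7)
m(I) = 2*I*(7 + I) (m(I) = (I + 7)*(I + I) = (7 + I)*(2*I) = 2*I*(7 + I))
(m(-7) + 3)*7 = (2*(-7)*(7 - 7) + 3)*7 = (2*(-7)*0 + 3)*7 = (0 + 3)*7 = 3*7 = 21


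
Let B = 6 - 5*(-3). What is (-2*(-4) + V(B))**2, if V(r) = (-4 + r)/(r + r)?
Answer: 124609/1764 ≈ 70.640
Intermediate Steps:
B = 21 (B = 6 + 15 = 21)
V(r) = (-4 + r)/(2*r) (V(r) = (-4 + r)/((2*r)) = (-4 + r)*(1/(2*r)) = (-4 + r)/(2*r))
(-2*(-4) + V(B))**2 = (-2*(-4) + (1/2)*(-4 + 21)/21)**2 = (8 + (1/2)*(1/21)*17)**2 = (8 + 17/42)**2 = (353/42)**2 = 124609/1764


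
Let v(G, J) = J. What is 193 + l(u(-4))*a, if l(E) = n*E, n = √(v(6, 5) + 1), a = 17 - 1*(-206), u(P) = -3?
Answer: 193 - 669*√6 ≈ -1445.7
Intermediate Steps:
a = 223 (a = 17 + 206 = 223)
n = √6 (n = √(5 + 1) = √6 ≈ 2.4495)
l(E) = E*√6 (l(E) = √6*E = E*√6)
193 + l(u(-4))*a = 193 - 3*√6*223 = 193 - 669*√6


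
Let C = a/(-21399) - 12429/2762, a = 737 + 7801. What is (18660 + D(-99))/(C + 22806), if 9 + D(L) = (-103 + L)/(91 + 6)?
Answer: 25806409370/31552209179 ≈ 0.81790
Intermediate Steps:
a = 8538
C = -69889/14266 (C = 8538/(-21399) - 12429/2762 = 8538*(-1/21399) - 12429*1/2762 = -2846/7133 - 9/2 = -69889/14266 ≈ -4.8990)
D(L) = -976/97 + L/97 (D(L) = -9 + (-103 + L)/(91 + 6) = -9 + (-103 + L)/97 = -9 + (-103 + L)*(1/97) = -9 + (-103/97 + L/97) = -976/97 + L/97)
(18660 + D(-99))/(C + 22806) = (18660 + (-976/97 + (1/97)*(-99)))/(-69889/14266 + 22806) = (18660 + (-976/97 - 99/97))/(325280507/14266) = (18660 - 1075/97)*(14266/325280507) = (1808945/97)*(14266/325280507) = 25806409370/31552209179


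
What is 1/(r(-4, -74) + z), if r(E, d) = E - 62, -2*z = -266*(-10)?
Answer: -1/1396 ≈ -0.00071633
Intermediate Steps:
z = -1330 (z = -(-133)*(-10) = -½*2660 = -1330)
r(E, d) = -62 + E
1/(r(-4, -74) + z) = 1/((-62 - 4) - 1330) = 1/(-66 - 1330) = 1/(-1396) = -1/1396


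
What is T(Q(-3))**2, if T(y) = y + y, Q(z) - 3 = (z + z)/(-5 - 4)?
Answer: 484/9 ≈ 53.778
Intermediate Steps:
Q(z) = 3 - 2*z/9 (Q(z) = 3 + (z + z)/(-5 - 4) = 3 + (2*z)/(-9) = 3 + (2*z)*(-1/9) = 3 - 2*z/9)
T(y) = 2*y
T(Q(-3))**2 = (2*(3 - 2/9*(-3)))**2 = (2*(3 + 2/3))**2 = (2*(11/3))**2 = (22/3)**2 = 484/9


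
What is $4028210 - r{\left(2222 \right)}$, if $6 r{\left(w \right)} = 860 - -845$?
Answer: $\frac{24167555}{6} \approx 4.0279 \cdot 10^{6}$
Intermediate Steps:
$r{\left(w \right)} = \frac{1705}{6}$ ($r{\left(w \right)} = \frac{860 - -845}{6} = \frac{860 + 845}{6} = \frac{1}{6} \cdot 1705 = \frac{1705}{6}$)
$4028210 - r{\left(2222 \right)} = 4028210 - \frac{1705}{6} = \frac{24167555}{6}$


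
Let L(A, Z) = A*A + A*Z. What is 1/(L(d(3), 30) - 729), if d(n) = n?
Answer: -1/630 ≈ -0.0015873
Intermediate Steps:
L(A, Z) = A² + A*Z
1/(L(d(3), 30) - 729) = 1/(3*(3 + 30) - 729) = 1/(3*33 - 729) = 1/(99 - 729) = 1/(-630) = -1/630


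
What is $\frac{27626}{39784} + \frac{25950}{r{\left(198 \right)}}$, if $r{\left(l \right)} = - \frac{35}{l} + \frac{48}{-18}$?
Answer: $- \frac{102199308481}{11199196} \approx -9125.6$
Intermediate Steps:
$r{\left(l \right)} = - \frac{8}{3} - \frac{35}{l}$ ($r{\left(l \right)} = - \frac{35}{l} + 48 \left(- \frac{1}{18}\right) = - \frac{35}{l} - \frac{8}{3} = - \frac{8}{3} - \frac{35}{l}$)
$\frac{27626}{39784} + \frac{25950}{r{\left(198 \right)}} = \frac{27626}{39784} + \frac{25950}{- \frac{8}{3} - \frac{35}{198}} = 27626 \cdot \frac{1}{39784} + \frac{25950}{- \frac{8}{3} - \frac{35}{198}} = \frac{13813}{19892} + \frac{25950}{- \frac{8}{3} - \frac{35}{198}} = \frac{13813}{19892} + \frac{25950}{- \frac{563}{198}} = \frac{13813}{19892} + 25950 \left(- \frac{198}{563}\right) = \frac{13813}{19892} - \frac{5138100}{563} = - \frac{102199308481}{11199196}$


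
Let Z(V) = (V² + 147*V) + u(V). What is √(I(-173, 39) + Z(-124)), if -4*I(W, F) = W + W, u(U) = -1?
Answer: I*√11066/2 ≈ 52.598*I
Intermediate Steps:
I(W, F) = -W/2 (I(W, F) = -(W + W)/4 = -W/2)
Z(V) = -1 + V² + 147*V (Z(V) = (V² + 147*V) - 1 = -1 + V² + 147*V)
√(I(-173, 39) + Z(-124)) = √(-½*(-173) + (-1 + (-124)² + 147*(-124))) = √(173/2 + (-1 + 15376 - 18228)) = √(173/2 - 2853) = √(-5533/2) = I*√11066/2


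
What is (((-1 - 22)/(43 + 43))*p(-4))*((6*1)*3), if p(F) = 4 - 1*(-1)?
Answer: -1035/43 ≈ -24.070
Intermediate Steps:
p(F) = 5 (p(F) = 4 + 1 = 5)
(((-1 - 22)/(43 + 43))*p(-4))*((6*1)*3) = (((-1 - 22)/(43 + 43))*5)*((6*1)*3) = (-23/86*5)*(6*3) = (-23*1/86*5)*18 = -23/86*5*18 = -115/86*18 = -1035/43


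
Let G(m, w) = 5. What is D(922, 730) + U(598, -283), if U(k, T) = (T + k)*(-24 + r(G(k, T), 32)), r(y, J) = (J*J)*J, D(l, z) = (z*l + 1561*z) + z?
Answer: 12127680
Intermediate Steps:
D(l, z) = 1562*z + l*z (D(l, z) = (l*z + 1561*z) + z = (1561*z + l*z) + z = 1562*z + l*z)
r(y, J) = J³ (r(y, J) = J²*J = J³)
U(k, T) = 32744*T + 32744*k (U(k, T) = (T + k)*(-24 + 32³) = (T + k)*(-24 + 32768) = (T + k)*32744 = 32744*T + 32744*k)
D(922, 730) + U(598, -283) = 730*(1562 + 922) + (32744*(-283) + 32744*598) = 730*2484 + (-9266552 + 19580912) = 1813320 + 10314360 = 12127680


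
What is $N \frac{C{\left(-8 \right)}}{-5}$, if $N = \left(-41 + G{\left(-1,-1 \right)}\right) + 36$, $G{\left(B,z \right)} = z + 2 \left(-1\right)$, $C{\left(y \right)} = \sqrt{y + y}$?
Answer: $\frac{32 i}{5} \approx 6.4 i$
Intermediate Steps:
$C{\left(y \right)} = \sqrt{2} \sqrt{y}$ ($C{\left(y \right)} = \sqrt{2 y} = \sqrt{2} \sqrt{y}$)
$G{\left(B,z \right)} = -2 + z$ ($G{\left(B,z \right)} = z - 2 = -2 + z$)
$N = -8$ ($N = \left(-41 - 3\right) + 36 = -44 + 36 = -8$)
$N \frac{C{\left(-8 \right)}}{-5} = - 8 \frac{\sqrt{2} \sqrt{-8}}{-5} = - 8 \sqrt{2} \cdot 2 i \sqrt{2} \left(- \frac{1}{5}\right) = - 8 \cdot 4 i \left(- \frac{1}{5}\right) = - 8 \left(- \frac{4 i}{5}\right) = \frac{32 i}{5}$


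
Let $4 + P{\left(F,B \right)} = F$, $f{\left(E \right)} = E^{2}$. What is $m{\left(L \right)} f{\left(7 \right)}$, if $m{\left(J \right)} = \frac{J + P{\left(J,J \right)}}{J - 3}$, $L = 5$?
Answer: $147$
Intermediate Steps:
$P{\left(F,B \right)} = -4 + F$
$m{\left(J \right)} = \frac{-4 + 2 J}{-3 + J}$ ($m{\left(J \right)} = \frac{J + \left(-4 + J\right)}{J - 3} = \frac{-4 + 2 J}{-3 + J}$)
$m{\left(L \right)} f{\left(7 \right)} = \frac{2 \left(-2 + 5\right)}{-3 + 5} \cdot 7^{2} = 2 \cdot \frac{1}{2} \cdot 3 \cdot 49 = 3 \cdot 49 = 147$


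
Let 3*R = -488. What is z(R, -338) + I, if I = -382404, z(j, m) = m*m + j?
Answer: -804968/3 ≈ -2.6832e+5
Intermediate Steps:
R = -488/3 (R = (1/3)*(-488) = -488/3 ≈ -162.67)
z(j, m) = j + m**2 (z(j, m) = m**2 + j = j + m**2)
z(R, -338) + I = (-488/3 + (-338)**2) - 382404 = (-488/3 + 114244) - 382404 = 342244/3 - 382404 = -804968/3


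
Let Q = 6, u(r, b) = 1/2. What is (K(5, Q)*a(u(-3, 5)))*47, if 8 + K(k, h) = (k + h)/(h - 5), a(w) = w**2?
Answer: 141/4 ≈ 35.250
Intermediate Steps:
u(r, b) = 1/2
K(k, h) = -8 + (h + k)/(-5 + h) (K(k, h) = -8 + (k + h)/(h - 5) = -8 + (h + k)/(-5 + h))
(K(5, Q)*a(u(-3, 5)))*47 = (((40 + 5 - 7*6)/(-5 + 6))*(1/2)**2)*47 = (((40 + 5 - 42)/1)*(1/4))*47 = ((1*3)*(1/4))*47 = (3*(1/4))*47 = (3/4)*47 = 141/4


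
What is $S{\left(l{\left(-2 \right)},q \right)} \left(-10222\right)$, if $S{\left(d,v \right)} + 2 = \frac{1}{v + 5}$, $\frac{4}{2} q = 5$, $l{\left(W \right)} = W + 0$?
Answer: $\frac{286216}{15} \approx 19081.0$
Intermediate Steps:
$l{\left(W \right)} = W$
$q = \frac{5}{2}$ ($q = \frac{1}{2} \cdot 5 = \frac{5}{2} \approx 2.5$)
$S{\left(d,v \right)} = -2 + \frac{1}{5 + v}$ ($S{\left(d,v \right)} = -2 + \frac{1}{v + 5} = -2 + \frac{1}{5 + v}$)
$S{\left(l{\left(-2 \right)},q \right)} \left(-10222\right) = \frac{-9 - 5}{5 + \frac{5}{2}} \left(-10222\right) = \frac{-9 - 5}{\frac{15}{2}} \left(-10222\right) = \frac{2}{15} \left(-14\right) \left(-10222\right) = \left(- \frac{28}{15}\right) \left(-10222\right) = \frac{286216}{15}$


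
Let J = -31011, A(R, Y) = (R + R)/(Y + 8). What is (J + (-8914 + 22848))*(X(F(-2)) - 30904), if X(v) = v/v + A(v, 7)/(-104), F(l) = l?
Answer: 205814890013/390 ≈ 5.2773e+8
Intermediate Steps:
A(R, Y) = 2*R/(8 + Y) (A(R, Y) = (2*R)/(8 + Y) = 2*R/(8 + Y))
X(v) = 1 - v/780 (X(v) = v/v + (2*v/(8 + 7))/(-104) = 1 + (2*v/15)*(-1/104) = 1 - v/780)
(J + (-8914 + 22848))*(X(F(-2)) - 30904) = (-31011 + (-8914 + 22848))*((1 - 1/780*(-2)) - 30904) = (-31011 + 13934)*((1 + 1/390) - 30904) = -17077*(391/390 - 30904) = -17077*(-12052169/390) = 205814890013/390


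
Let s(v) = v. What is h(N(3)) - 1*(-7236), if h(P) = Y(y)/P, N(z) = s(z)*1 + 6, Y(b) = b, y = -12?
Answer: 21704/3 ≈ 7234.7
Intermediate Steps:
N(z) = 6 + z (N(z) = z*1 + 6 = z + 6 = 6 + z)
h(P) = -12/P
h(N(3)) - 1*(-7236) = -12/(6 + 3) - 1*(-7236) = -12/9 + 7236 = -12*⅑ + 7236 = -4/3 + 7236 = 21704/3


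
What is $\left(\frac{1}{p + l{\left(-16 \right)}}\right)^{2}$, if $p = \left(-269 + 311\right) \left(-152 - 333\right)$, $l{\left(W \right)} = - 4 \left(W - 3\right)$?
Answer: $\frac{1}{411846436} \approx 2.4281 \cdot 10^{-9}$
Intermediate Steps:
$l{\left(W \right)} = 12 - 4 W$ ($l{\left(W \right)} = - 4 \left(-3 + W\right) = 12 - 4 W$)
$p = -20370$ ($p = 42 \left(-485\right) = -20370$)
$\left(\frac{1}{p + l{\left(-16 \right)}}\right)^{2} = \left(\frac{1}{-20370 + \left(12 - -64\right)}\right)^{2} = \left(\frac{1}{-20370 + \left(12 + 64\right)}\right)^{2} = \left(\frac{1}{-20370 + 76}\right)^{2} = \left(\frac{1}{-20294}\right)^{2} = \left(- \frac{1}{20294}\right)^{2} = \frac{1}{411846436}$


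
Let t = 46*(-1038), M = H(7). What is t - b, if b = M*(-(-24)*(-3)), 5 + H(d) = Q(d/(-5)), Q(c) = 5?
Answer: -47748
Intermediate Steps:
H(d) = 0 (H(d) = -5 + 5 = 0)
M = 0
t = -47748
b = 0 (b = 0*(-(-24)*(-3)) = 0*(-8*9) = 0*(-72) = 0)
t - b = -47748 - 1*0 = -47748 + 0 = -47748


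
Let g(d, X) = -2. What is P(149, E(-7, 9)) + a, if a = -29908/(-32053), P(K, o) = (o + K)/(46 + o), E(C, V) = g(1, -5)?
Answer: 6027743/1410332 ≈ 4.2740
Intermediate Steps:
E(C, V) = -2
P(K, o) = (K + o)/(46 + o)
a = 29908/32053 (a = -29908*(-1/32053) = 29908/32053 ≈ 0.93308)
P(149, E(-7, 9)) + a = (149 - 2)/(46 - 2) + 29908/32053 = 147/44 + 29908/32053 = 6027743/1410332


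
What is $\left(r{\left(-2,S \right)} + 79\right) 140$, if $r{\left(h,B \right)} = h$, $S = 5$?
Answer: $10780$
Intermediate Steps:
$\left(r{\left(-2,S \right)} + 79\right) 140 = \left(-2 + 79\right) 140 = 77 \cdot 140 = 10780$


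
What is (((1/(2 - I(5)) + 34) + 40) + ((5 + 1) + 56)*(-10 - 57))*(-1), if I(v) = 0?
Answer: 8159/2 ≈ 4079.5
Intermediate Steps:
(((1/(2 - I(5)) + 34) + 40) + ((5 + 1) + 56)*(-10 - 57))*(-1) = (((1/(2 - 1*0) + 34) + 40) + ((5 + 1) + 56)*(-10 - 57))*(-1) = (((1/(2 + 0) + 34) + 40) + (6 + 56)*(-67))*(-1) = (((1/2 + 34) + 40) + 62*(-67))*(-1) = (((½ + 34) + 40) - 4154)*(-1) = ((69/2 + 40) - 4154)*(-1) = (149/2 - 4154)*(-1) = -8159/2*(-1) = 8159/2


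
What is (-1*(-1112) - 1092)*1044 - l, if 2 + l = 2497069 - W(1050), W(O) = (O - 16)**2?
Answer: -1407031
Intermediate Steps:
W(O) = (-16 + O)**2
l = 1427911 (l = -2 + (2497069 - (-16 + 1050)**2) = -2 + (2497069 - 1*1034**2) = -2 + (2497069 - 1*1069156) = -2 + (2497069 - 1069156) = -2 + 1427913 = 1427911)
(-1*(-1112) - 1092)*1044 - l = (-1*(-1112) - 1092)*1044 - 1*1427911 = (1112 - 1092)*1044 - 1427911 = 20*1044 - 1427911 = 20880 - 1427911 = -1407031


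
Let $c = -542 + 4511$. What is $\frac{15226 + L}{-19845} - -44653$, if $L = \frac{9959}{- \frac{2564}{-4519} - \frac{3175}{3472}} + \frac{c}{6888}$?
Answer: $\frac{175867979182238323}{3938488039080} \approx 44654.0$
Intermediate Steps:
$c = 3969$
$L = - \frac{51251067128723}{1786162376}$ ($L = \frac{9959}{- \frac{2564}{-4519} - \frac{3175}{3472}} + \frac{3969}{6888} = \frac{9959}{\left(-2564\right) \left(- \frac{1}{4519}\right) - \frac{3175}{3472}} + 3969 \cdot \frac{1}{6888} = \frac{9959}{\frac{2564}{4519} - \frac{3175}{3472}} + \frac{189}{328} = \frac{9959}{- \frac{5445617}{15689968}} + \frac{189}{328} = 9959 \left(- \frac{15689968}{5445617}\right) + \frac{189}{328} = - \frac{156256391312}{5445617} + \frac{189}{328} = - \frac{51251067128723}{1786162376} \approx -28693.0$)
$\frac{15226 + L}{-19845} - -44653 = \frac{15226 - \frac{51251067128723}{1786162376}}{-19845} - -44653 = \left(- \frac{24054958791747}{1786162376}\right) \left(- \frac{1}{19845}\right) + 44653 = \frac{2672773199083}{3938488039080} + 44653 = \frac{175867979182238323}{3938488039080}$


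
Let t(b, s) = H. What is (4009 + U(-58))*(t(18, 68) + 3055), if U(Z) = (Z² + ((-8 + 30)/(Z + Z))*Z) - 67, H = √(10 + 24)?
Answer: 22353435 + 7317*√34 ≈ 2.2396e+7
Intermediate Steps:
H = √34 ≈ 5.8309
t(b, s) = √34
U(Z) = -56 + Z² (U(Z) = (Z² + (22/((2*Z)))*Z) - 67 = (Z² + (22*(1/(2*Z)))*Z) - 67 = (Z² + (11/Z)*Z) - 67 = (Z² + 11) - 67 = (11 + Z²) - 67 = -56 + Z²)
(4009 + U(-58))*(t(18, 68) + 3055) = (4009 + (-56 + (-58)²))*(√34 + 3055) = (4009 + (-56 + 3364))*(3055 + √34) = (4009 + 3308)*(3055 + √34) = 7317*(3055 + √34) = 22353435 + 7317*√34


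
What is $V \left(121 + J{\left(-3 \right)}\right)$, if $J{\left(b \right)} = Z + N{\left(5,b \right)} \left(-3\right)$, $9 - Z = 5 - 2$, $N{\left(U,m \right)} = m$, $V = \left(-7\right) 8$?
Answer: $-7616$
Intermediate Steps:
$V = -56$
$Z = 6$ ($Z = 9 - \left(5 - 2\right) = 9 - 3 = 6$)
$J{\left(b \right)} = 6 - 3 b$ ($J{\left(b \right)} = 6 + b \left(-3\right) = 6 - 3 b$)
$V \left(121 + J{\left(-3 \right)}\right) = - 56 \left(121 + \left(6 - -9\right)\right) = - 56 \left(121 + \left(6 + 9\right)\right) = - 56 \left(121 + 15\right) = \left(-56\right) 136 = -7616$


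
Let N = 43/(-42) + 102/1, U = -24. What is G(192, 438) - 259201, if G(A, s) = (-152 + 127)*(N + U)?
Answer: -10967267/42 ≈ -2.6113e+5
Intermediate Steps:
N = 4241/42 (N = 43*(-1/42) + 102*1 = -43/42 + 102 = 4241/42 ≈ 100.98)
G(A, s) = -80825/42 (G(A, s) = (-152 + 127)*(4241/42 - 24) = -25*3233/42 = -80825/42)
G(192, 438) - 259201 = -80825/42 - 259201 = -10967267/42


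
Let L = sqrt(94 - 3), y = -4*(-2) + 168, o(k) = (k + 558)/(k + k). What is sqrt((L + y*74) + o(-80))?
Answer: sqrt(5208405 + 400*sqrt(91))/20 ≈ 114.15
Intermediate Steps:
o(k) = (558 + k)/(2*k) (o(k) = (558 + k)/((2*k)) = (558 + k)*(1/(2*k)) = (558 + k)/(2*k))
y = 176 (y = 8 + 168 = 176)
L = sqrt(91) ≈ 9.5394
sqrt((L + y*74) + o(-80)) = sqrt((sqrt(91) + 176*74) + (1/2)*(558 - 80)/(-80)) = sqrt((sqrt(91) + 13024) + (1/2)*(-1/80)*478) = sqrt((13024 + sqrt(91)) - 239/80) = sqrt(1041681/80 + sqrt(91))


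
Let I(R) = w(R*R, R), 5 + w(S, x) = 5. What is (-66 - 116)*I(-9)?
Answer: 0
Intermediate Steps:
w(S, x) = 0 (w(S, x) = -5 + 5 = 0)
I(R) = 0
(-66 - 116)*I(-9) = (-66 - 116)*0 = -182*0 = 0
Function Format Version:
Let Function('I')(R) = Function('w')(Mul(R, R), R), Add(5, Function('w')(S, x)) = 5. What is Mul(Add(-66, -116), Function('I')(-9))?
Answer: 0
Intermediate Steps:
Function('w')(S, x) = 0 (Function('w')(S, x) = Add(-5, 5) = 0)
Function('I')(R) = 0
Mul(Add(-66, -116), Function('I')(-9)) = Mul(Add(-66, -116), 0) = Mul(-182, 0) = 0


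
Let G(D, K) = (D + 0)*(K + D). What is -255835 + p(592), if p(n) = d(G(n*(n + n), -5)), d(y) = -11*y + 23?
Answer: -5404262377796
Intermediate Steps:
G(D, K) = D*(D + K)
d(y) = 23 - 11*y
p(n) = 23 - 22*n**2*(-5 + 2*n**2) (p(n) = 23 - 11*n*(n + n)*(n*(n + n) - 5) = 23 - 11*n*(2*n)*(n*(2*n) - 5) = 23 - 11*2*n**2*(2*n**2 - 5) = 23 - 11*2*n**2*(-5 + 2*n**2) = 23 - 22*n**2*(-5 + 2*n**2))
-255835 + p(592) = -255835 + (23 - 44*592**4 + 110*592**2) = -255835 + (23 - 44*122825015296 + 110*350464) = -255835 + (23 - 5404300673024 + 38551040) = -255835 - 5404262121961 = -5404262377796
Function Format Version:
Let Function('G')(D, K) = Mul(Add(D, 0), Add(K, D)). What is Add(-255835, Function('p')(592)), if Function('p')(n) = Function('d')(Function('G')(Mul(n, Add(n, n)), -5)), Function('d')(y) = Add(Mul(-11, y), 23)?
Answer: -5404262377796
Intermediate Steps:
Function('G')(D, K) = Mul(D, Add(D, K))
Function('d')(y) = Add(23, Mul(-11, y))
Function('p')(n) = Add(23, Mul(-22, Pow(n, 2), Add(-5, Mul(2, Pow(n, 2))))) (Function('p')(n) = Add(23, Mul(-11, Mul(Mul(n, Add(n, n)), Add(Mul(n, Add(n, n)), -5)))) = Add(23, Mul(-11, Mul(Mul(n, Mul(2, n)), Add(Mul(n, Mul(2, n)), -5)))) = Add(23, Mul(-11, Mul(Mul(2, Pow(n, 2)), Add(Mul(2, Pow(n, 2)), -5)))) = Add(23, Mul(-11, Mul(Mul(2, Pow(n, 2)), Add(-5, Mul(2, Pow(n, 2)))))) = Add(23, Mul(-11, Mul(2, Pow(n, 2), Add(-5, Mul(2, Pow(n, 2)))))) = Add(23, Mul(-22, Pow(n, 2), Add(-5, Mul(2, Pow(n, 2))))))
Add(-255835, Function('p')(592)) = Add(-255835, Add(23, Mul(-44, Pow(592, 4)), Mul(110, Pow(592, 2)))) = Add(-255835, Add(23, Mul(-44, 122825015296), Mul(110, 350464))) = Add(-255835, Add(23, -5404300673024, 38551040)) = Add(-255835, -5404262121961) = -5404262377796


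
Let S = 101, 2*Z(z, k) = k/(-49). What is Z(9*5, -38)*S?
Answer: 1919/49 ≈ 39.163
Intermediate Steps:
Z(z, k) = -k/98 (Z(z, k) = (k/(-49))/2 = (k*(-1/49))/2 = (-k/49)/2 = -k/98)
Z(9*5, -38)*S = -1/98*(-38)*101 = (19/49)*101 = 1919/49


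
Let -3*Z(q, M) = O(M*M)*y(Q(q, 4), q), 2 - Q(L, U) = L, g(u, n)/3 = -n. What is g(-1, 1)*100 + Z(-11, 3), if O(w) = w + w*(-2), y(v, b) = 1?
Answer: -297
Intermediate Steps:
g(u, n) = -3*n (g(u, n) = 3*(-n) = -3*n)
Q(L, U) = 2 - L
O(w) = -w (O(w) = w - 2*w = -w)
Z(q, M) = M²/3 (Z(q, M) = -(-M*M)/3 = -(-M²)/3 = -(-1)*M²/3 = M²/3)
g(-1, 1)*100 + Z(-11, 3) = -3*1*100 + (⅓)*3² = -3*100 + (⅓)*9 = -300 + 3 = -297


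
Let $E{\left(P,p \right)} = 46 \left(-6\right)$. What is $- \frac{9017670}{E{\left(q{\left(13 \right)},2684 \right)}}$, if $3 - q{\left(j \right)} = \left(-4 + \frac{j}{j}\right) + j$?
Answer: $\frac{1502945}{46} \approx 32673.0$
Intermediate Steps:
$q{\left(j \right)} = 6 - j$ ($q{\left(j \right)} = 3 - \left(\left(-4 + \frac{j}{j}\right) + j\right) = 3 - \left(\left(-4 + 1\right) + j\right) = 3 - \left(-3 + j\right) = 6 - j$)
$E{\left(P,p \right)} = -276$
$- \frac{9017670}{E{\left(q{\left(13 \right)},2684 \right)}} = - \frac{9017670}{-276} = \left(-9017670\right) \left(- \frac{1}{276}\right) = \frac{1502945}{46}$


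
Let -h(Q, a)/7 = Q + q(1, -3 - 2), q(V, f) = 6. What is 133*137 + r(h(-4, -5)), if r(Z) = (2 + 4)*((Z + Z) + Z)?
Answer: 17969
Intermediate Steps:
h(Q, a) = -42 - 7*Q (h(Q, a) = -7*(Q + 6) = -7*(6 + Q) = -42 - 7*Q)
r(Z) = 18*Z (r(Z) = 6*(2*Z + Z) = 6*(3*Z) = 18*Z)
133*137 + r(h(-4, -5)) = 133*137 + 18*(-42 - 7*(-4)) = 18221 + 18*(-42 + 28) = 18221 + 18*(-14) = 18221 - 252 = 17969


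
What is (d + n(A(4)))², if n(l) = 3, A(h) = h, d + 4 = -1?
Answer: 4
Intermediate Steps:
d = -5 (d = -4 - 1 = -5)
(d + n(A(4)))² = (-5 + 3)² = (-2)² = 4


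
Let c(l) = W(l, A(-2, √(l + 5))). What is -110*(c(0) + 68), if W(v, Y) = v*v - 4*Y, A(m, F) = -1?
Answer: -7920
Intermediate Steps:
W(v, Y) = v² - 4*Y
c(l) = 4 + l² (c(l) = l² - 4*(-1) = l² + 4 = 4 + l²)
-110*(c(0) + 68) = -110*((4 + 0²) + 68) = -110*((4 + 0) + 68) = -110*(4 + 68) = -110*72 = -7920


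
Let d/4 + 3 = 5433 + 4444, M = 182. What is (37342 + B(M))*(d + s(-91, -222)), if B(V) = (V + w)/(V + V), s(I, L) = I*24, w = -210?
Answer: 18112923840/13 ≈ 1.3933e+9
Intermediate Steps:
s(I, L) = 24*I
d = 39496 (d = -12 + 4*(5433 + 4444) = -12 + 4*9877 = -12 + 39508 = 39496)
B(V) = (-210 + V)/(2*V) (B(V) = (V - 210)/(V + V) = (-210 + V)/((2*V)) = (-210 + V)*(1/(2*V)) = (-210 + V)/(2*V))
(37342 + B(M))*(d + s(-91, -222)) = (37342 + (½)*(-210 + 182)/182)*(39496 + 24*(-91)) = (37342 + (½)*(1/182)*(-28))*(39496 - 2184) = (37342 - 1/13)*37312 = (485445/13)*37312 = 18112923840/13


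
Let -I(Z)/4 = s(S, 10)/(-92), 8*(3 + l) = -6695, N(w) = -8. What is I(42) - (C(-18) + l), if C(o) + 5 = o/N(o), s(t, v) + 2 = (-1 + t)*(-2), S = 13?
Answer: 154835/184 ≈ 841.49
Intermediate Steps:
l = -6719/8 (l = -3 + (⅛)*(-6695) = -3 - 6695/8 = -6719/8 ≈ -839.88)
s(t, v) = -2*t (s(t, v) = -2 + (-1 + t)*(-2) = -2 + (2 - 2*t) = -2*t)
C(o) = -5 - o/8 (C(o) = -5 + o/(-8) = -5 + o*(-⅛) = -5 - o/8)
I(Z) = -26/23 (I(Z) = -4*(-2*13)/(-92) = -(-104)*(-1)/92 = -4*13/46 = -26/23)
I(42) - (C(-18) + l) = -26/23 - ((-5 - ⅛*(-18)) - 6719/8) = -26/23 - ((-5 + 9/4) - 6719/8) = -26/23 - (-11/4 - 6719/8) = -26/23 - 1*(-6741/8) = -26/23 + 6741/8 = 154835/184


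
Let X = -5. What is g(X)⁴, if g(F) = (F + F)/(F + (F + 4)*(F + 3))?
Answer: 10000/81 ≈ 123.46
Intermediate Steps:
g(F) = 2*F/(F + (3 + F)*(4 + F)) (g(F) = (2*F)/(F + (4 + F)*(3 + F)) = (2*F)/(F + (3 + F)*(4 + F)) = 2*F/(F + (3 + F)*(4 + F)))
g(X)⁴ = (2*(-5)/(12 + (-5)² + 8*(-5)))⁴ = (2*(-5)/(12 + 25 - 40))⁴ = (2*(-5)/(-3))⁴ = (2*(-5)*(-⅓))⁴ = (10/3)⁴ = 10000/81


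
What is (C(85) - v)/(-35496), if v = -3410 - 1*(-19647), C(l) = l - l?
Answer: 16237/35496 ≈ 0.45743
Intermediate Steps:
C(l) = 0
v = 16237 (v = -3410 + 19647 = 16237)
(C(85) - v)/(-35496) = (0 - 1*16237)/(-35496) = (0 - 16237)*(-1/35496) = -16237*(-1/35496) = 16237/35496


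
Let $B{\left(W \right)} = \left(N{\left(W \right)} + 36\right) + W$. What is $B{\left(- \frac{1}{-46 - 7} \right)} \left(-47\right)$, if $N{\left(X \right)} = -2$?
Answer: $- \frac{84741}{53} \approx -1598.9$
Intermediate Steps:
$B{\left(W \right)} = 34 + W$ ($B{\left(W \right)} = \left(-2 + 36\right) + W = 34 + W$)
$B{\left(- \frac{1}{-46 - 7} \right)} \left(-47\right) = \left(34 - \frac{1}{-46 - 7}\right) \left(-47\right) = \left(34 - \frac{1}{-53}\right) \left(-47\right) = \left(34 - - \frac{1}{53}\right) \left(-47\right) = \left(34 + \frac{1}{53}\right) \left(-47\right) = \frac{1803}{53} \left(-47\right) = - \frac{84741}{53}$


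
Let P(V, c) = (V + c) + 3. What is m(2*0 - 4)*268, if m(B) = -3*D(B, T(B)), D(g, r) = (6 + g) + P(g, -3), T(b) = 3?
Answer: 1608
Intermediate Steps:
P(V, c) = 3 + V + c
D(g, r) = 6 + 2*g (D(g, r) = (6 + g) + (3 + g - 3) = (6 + g) + g = 6 + 2*g)
m(B) = -18 - 6*B (m(B) = -3*(6 + 2*B) = -18 - 6*B)
m(2*0 - 4)*268 = (-18 - 6*(2*0 - 4))*268 = (-18 - 6*(0 - 4))*268 = (-18 - 6*(-4))*268 = (-18 + 24)*268 = 6*268 = 1608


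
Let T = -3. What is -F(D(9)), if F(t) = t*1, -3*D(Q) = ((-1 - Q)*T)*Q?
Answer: 90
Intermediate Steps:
D(Q) = -Q*(3 + 3*Q)/3 (D(Q) = -(-1 - Q)*(-3)*Q/3 = -(3 + 3*Q)*Q/3 = -Q*(3 + 3*Q)/3)
F(t) = t
-F(D(9)) = -(-1)*9*(1 + 9) = -(-1)*9*10 = -1*(-90) = 90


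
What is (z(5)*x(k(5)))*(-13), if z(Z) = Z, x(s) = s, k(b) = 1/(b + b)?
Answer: -13/2 ≈ -6.5000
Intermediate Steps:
k(b) = 1/(2*b)
(z(5)*x(k(5)))*(-13) = (5*((½)/5))*(-13) = (5*((½)*(⅕)))*(-13) = (5*(⅒))*(-13) = (½)*(-13) = -13/2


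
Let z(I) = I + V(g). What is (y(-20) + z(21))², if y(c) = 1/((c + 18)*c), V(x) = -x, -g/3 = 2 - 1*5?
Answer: 231361/1600 ≈ 144.60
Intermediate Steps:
g = 9 (g = -3*(2 - 1*5) = -3*(2 - 5) = -3*(-3) = 9)
y(c) = 1/(c*(18 + c)) (y(c) = 1/((18 + c)*c) = 1/(c*(18 + c)))
z(I) = -9 + I (z(I) = I - 1*9 = I - 9 = -9 + I)
(y(-20) + z(21))² = (1/((-20)*(18 - 20)) + (-9 + 21))² = (-1/20/(-2) + 12)² = (-1/20*(-½) + 12)² = (1/40 + 12)² = (481/40)² = 231361/1600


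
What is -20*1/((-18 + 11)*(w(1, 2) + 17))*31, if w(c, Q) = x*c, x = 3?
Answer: 31/7 ≈ 4.4286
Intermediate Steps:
w(c, Q) = 3*c
-20*1/((-18 + 11)*(w(1, 2) + 17))*31 = -20*1/((-18 + 11)*(3*1 + 17))*31 = -20*(-1/(7*(3 + 17)))*31 = -20/((-7*20))*31 = -20/(-140)*31 = -20*(-1/140)*31 = (⅐)*31 = 31/7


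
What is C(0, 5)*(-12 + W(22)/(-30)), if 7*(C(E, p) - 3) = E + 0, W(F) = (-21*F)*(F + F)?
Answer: 9984/5 ≈ 1996.8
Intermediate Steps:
W(F) = -42*F**2 (W(F) = (-21*F)*(2*F) = -42*F**2)
C(E, p) = 3 + E/7 (C(E, p) = 3 + (E + 0)/7 = 3 + E/7)
C(0, 5)*(-12 + W(22)/(-30)) = (3 + (1/7)*0)*(-12 - 42*22**2/(-30)) = (3 + 0)*(-12 - 42*484*(-1/30)) = 3*(-12 - 20328*(-1/30)) = 3*(-12 + 3388/5) = 3*(3328/5) = 9984/5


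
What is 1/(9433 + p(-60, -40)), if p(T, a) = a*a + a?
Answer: 1/10993 ≈ 9.0967e-5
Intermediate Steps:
p(T, a) = a + a**2 (p(T, a) = a**2 + a = a + a**2)
1/(9433 + p(-60, -40)) = 1/(9433 - 40*(1 - 40)) = 1/(9433 - 40*(-39)) = 1/(9433 + 1560) = 1/10993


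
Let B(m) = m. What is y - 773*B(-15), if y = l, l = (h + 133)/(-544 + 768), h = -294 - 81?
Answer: 1298519/112 ≈ 11594.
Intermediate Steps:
h = -375
l = -121/112 (l = (-375 + 133)/(-544 + 768) = -242/224 = -242*1/224 = -121/112 ≈ -1.0804)
y = -121/112 ≈ -1.0804
y - 773*B(-15) = -121/112 - 773*(-15) = -121/112 + 11595 = 1298519/112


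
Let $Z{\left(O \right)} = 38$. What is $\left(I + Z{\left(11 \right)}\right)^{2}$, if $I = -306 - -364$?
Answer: $9216$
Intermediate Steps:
$I = 58$ ($I = -306 + 364 = 58$)
$\left(I + Z{\left(11 \right)}\right)^{2} = \left(58 + 38\right)^{2} = 96^{2} = 9216$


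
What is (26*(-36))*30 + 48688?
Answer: 20608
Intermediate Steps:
(26*(-36))*30 + 48688 = -936*30 + 48688 = -28080 + 48688 = 20608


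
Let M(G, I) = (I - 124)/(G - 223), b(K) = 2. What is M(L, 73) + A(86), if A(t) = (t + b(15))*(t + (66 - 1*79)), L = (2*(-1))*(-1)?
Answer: 83515/13 ≈ 6424.2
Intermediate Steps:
L = 2 (L = -2*(-1) = 2)
M(G, I) = (-124 + I)/(-223 + G)
A(t) = (-13 + t)*(2 + t) (A(t) = (t + 2)*(t + (66 - 1*79)) = (2 + t)*(t + (66 - 79)) = (2 + t)*(t - 13) = (2 + t)*(-13 + t) = (-13 + t)*(2 + t))
M(L, 73) + A(86) = (-124 + 73)/(-223 + 2) + (-26 + 86**2 - 11*86) = -51/(-221) + (-26 + 7396 - 946) = -1/221*(-51) + 6424 = 3/13 + 6424 = 83515/13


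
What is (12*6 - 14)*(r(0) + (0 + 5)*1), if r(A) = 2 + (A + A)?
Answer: 406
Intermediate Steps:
r(A) = 2 + 2*A
(12*6 - 14)*(r(0) + (0 + 5)*1) = (12*6 - 14)*((2 + 2*0) + (0 + 5)*1) = (72 - 14)*((2 + 0) + 5*1) = 58*(2 + 5) = 58*7 = 406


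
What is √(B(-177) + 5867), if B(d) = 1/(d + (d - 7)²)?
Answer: 33*√6110919834/33679 ≈ 76.596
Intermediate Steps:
B(d) = 1/(d + (-7 + d)²)
√(B(-177) + 5867) = √(1/(-177 + (-7 - 177)²) + 5867) = √(1/(-177 + (-184)²) + 5867) = √(1/(-177 + 33856) + 5867) = √(1/33679 + 5867) = √(197594694/33679) = 33*√6110919834/33679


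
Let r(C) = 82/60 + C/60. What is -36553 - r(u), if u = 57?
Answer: -2193319/60 ≈ -36555.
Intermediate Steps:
r(C) = 41/30 + C/60 (r(C) = 82*(1/60) + C*(1/60) = 41/30 + C/60)
-36553 - r(u) = -36553 - (41/30 + (1/60)*57) = -36553 - (41/30 + 19/20) = -36553 - 1*139/60 = -36553 - 139/60 = -2193319/60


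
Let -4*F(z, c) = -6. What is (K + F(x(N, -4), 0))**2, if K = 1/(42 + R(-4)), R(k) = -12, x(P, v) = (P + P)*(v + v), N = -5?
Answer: 529/225 ≈ 2.3511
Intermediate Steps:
x(P, v) = 4*P*v (x(P, v) = (2*P)*(2*v) = 4*P*v)
F(z, c) = 3/2 (F(z, c) = -1/4*(-6) = 3/2)
K = 1/30 (K = 1/(42 - 12) = 1/30 ≈ 0.033333)
(K + F(x(N, -4), 0))**2 = (1/30 + 3/2)**2 = (23/15)**2 = 529/225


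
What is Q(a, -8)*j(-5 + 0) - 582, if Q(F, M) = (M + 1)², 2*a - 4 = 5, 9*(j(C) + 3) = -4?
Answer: -6757/9 ≈ -750.78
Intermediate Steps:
j(C) = -31/9 (j(C) = -3 + (⅑)*(-4) = -3 - 4/9 = -31/9)
a = 9/2 (a = 2 + (½)*5 = 2 + 5/2 = 9/2 ≈ 4.5000)
Q(F, M) = (1 + M)²
Q(a, -8)*j(-5 + 0) - 582 = (1 - 8)²*(-31/9) - 582 = (-7)²*(-31/9) - 582 = 49*(-31/9) - 582 = -1519/9 - 582 = -6757/9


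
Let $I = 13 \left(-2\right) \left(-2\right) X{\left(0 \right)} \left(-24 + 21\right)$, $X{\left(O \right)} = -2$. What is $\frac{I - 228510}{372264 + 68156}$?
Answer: $- \frac{114099}{220210} \approx -0.51814$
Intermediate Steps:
$I = 312$ ($I = 13 \left(-2\right) \left(-2\right) \left(-2\right) \left(-24 + 21\right) = 13 \cdot 4 \left(-2\right) \left(-3\right) = 13 \left(-8\right) \left(-3\right) = \left(-104\right) \left(-3\right) = 312$)
$\frac{I - 228510}{372264 + 68156} = \frac{312 - 228510}{372264 + 68156} = - \frac{228198}{440420} = \left(-228198\right) \frac{1}{440420} = - \frac{114099}{220210}$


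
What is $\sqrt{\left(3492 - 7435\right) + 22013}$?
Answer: $\sqrt{18070} \approx 134.42$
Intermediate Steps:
$\sqrt{\left(3492 - 7435\right) + 22013} = \sqrt{-3943 + 22013} = \sqrt{18070}$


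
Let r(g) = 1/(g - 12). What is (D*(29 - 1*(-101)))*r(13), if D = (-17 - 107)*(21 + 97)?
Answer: -1902160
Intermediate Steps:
r(g) = 1/(-12 + g)
D = -14632 (D = -124*118 = -14632)
(D*(29 - 1*(-101)))*r(13) = (-14632*(29 - 1*(-101)))/(-12 + 13) = -14632*(29 + 101)/1 = -14632*130*1 = -1902160*1 = -1902160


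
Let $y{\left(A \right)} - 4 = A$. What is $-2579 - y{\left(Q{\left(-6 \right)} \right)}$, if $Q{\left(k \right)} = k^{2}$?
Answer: $-2619$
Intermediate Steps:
$y{\left(A \right)} = 4 + A$
$-2579 - y{\left(Q{\left(-6 \right)} \right)} = -2579 - \left(4 + \left(-6\right)^{2}\right) = -2579 - \left(4 + 36\right) = -2579 - 40 = -2619$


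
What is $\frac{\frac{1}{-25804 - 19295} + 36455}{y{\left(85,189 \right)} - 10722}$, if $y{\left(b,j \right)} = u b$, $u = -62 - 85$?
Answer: $- \frac{1644084044}{1047063483} \approx -1.5702$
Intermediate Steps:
$u = -147$
$y{\left(b,j \right)} = - 147 b$
$\frac{\frac{1}{-25804 - 19295} + 36455}{y{\left(85,189 \right)} - 10722} = \frac{\frac{1}{-25804 - 19295} + 36455}{\left(-147\right) 85 - 10722} = \frac{\frac{1}{-45099} + 36455}{-12495 - 10722} = \frac{- \frac{1}{45099} + 36455}{-23217} = \frac{1644084044}{45099} \left(- \frac{1}{23217}\right) = - \frac{1644084044}{1047063483}$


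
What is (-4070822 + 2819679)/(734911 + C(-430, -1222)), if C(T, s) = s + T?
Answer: -1251143/733259 ≈ -1.7063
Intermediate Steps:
C(T, s) = T + s
(-4070822 + 2819679)/(734911 + C(-430, -1222)) = (-4070822 + 2819679)/(734911 + (-430 - 1222)) = -1251143/(734911 - 1652) = -1251143/733259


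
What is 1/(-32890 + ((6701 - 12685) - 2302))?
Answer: -1/41176 ≈ -2.4286e-5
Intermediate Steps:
1/(-32890 + ((6701 - 12685) - 2302)) = 1/(-32890 + (-5984 - 2302)) = 1/(-32890 - 8286) = 1/(-41176) = -1/41176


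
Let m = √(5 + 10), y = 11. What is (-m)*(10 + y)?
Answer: -21*√15 ≈ -81.333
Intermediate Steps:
m = √15 ≈ 3.8730
(-m)*(10 + y) = (-√15)*(10 + 11) = -√15*21 = -21*√15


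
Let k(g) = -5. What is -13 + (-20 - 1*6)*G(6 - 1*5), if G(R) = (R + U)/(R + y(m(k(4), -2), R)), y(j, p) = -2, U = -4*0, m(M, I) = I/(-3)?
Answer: 13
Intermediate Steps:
m(M, I) = -I/3 (m(M, I) = I*(-1/3) = -I/3)
U = 0
G(R) = R/(-2 + R) (G(R) = (R + 0)/(R - 2) = R/(-2 + R))
-13 + (-20 - 1*6)*G(6 - 1*5) = -13 + (-20 - 1*6)*((6 - 1*5)/(-2 + (6 - 1*5))) = -13 + (-20 - 6)*((6 - 5)/(-2 + (6 - 5))) = -13 - 26/(-2 + 1) = -13 - 26/(-1) = -13 - 26*(-1) = -13 + 26 = 13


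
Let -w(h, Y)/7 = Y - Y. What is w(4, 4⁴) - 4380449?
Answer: -4380449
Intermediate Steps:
w(h, Y) = 0 (w(h, Y) = -7*(Y - Y) = -7*0 = 0)
w(4, 4⁴) - 4380449 = 0 - 4380449 = -4380449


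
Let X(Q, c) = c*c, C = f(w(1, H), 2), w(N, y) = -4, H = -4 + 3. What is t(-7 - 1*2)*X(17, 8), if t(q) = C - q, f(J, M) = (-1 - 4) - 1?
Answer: 192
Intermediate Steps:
H = -1
f(J, M) = -6 (f(J, M) = -5 - 1 = -6)
C = -6
X(Q, c) = c²
t(q) = -6 - q
t(-7 - 1*2)*X(17, 8) = (-6 - (-7 - 1*2))*8² = (-6 - (-7 - 2))*64 = (-6 - 1*(-9))*64 = (-6 + 9)*64 = 3*64 = 192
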